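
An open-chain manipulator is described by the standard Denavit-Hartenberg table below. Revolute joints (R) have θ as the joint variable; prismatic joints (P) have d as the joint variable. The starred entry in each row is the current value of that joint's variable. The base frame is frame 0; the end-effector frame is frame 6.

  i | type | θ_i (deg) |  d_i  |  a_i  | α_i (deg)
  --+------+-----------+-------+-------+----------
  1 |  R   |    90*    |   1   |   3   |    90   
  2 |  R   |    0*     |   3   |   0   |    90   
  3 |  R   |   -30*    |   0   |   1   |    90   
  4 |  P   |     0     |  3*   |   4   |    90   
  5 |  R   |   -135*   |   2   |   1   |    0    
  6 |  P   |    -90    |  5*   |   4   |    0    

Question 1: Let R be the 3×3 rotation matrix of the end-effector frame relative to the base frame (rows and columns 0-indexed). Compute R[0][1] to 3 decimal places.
0.966

End-effector y-axis (col 1 of R) = (0.9659,-0.2588,0.0000)
R[0][1] = 0.9659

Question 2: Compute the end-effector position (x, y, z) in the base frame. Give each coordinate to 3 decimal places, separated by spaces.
after link 1: o_1 = (0.0000, 3.0000, 1.0000)
after link 2: o_2 = (3.0000, 3.0000, 1.0000)
after link 3: o_3 = (2.5000, 3.8660, 1.0000)
after link 4: o_4 = (-2.0981, 5.8301, 1.0000)
after link 5: o_5 = (-1.1322, 5.5713, 3.0000)
after link 6: o_6 = (-2.1674, 1.7076, 8.0000)

-2.167 1.708 8.000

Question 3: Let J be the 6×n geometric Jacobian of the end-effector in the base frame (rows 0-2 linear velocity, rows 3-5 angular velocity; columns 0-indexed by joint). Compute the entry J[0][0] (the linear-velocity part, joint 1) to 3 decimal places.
-1.708

axis z_0 = ẑ; lever o_n−o_0 = (-2.1674,1.7076,8.0000)
cross product → J_v[:, 0] = (-1.7076,-2.1674,0.0000)
J_ω[:, 0] = z_0
entry J[0][0] = -1.7076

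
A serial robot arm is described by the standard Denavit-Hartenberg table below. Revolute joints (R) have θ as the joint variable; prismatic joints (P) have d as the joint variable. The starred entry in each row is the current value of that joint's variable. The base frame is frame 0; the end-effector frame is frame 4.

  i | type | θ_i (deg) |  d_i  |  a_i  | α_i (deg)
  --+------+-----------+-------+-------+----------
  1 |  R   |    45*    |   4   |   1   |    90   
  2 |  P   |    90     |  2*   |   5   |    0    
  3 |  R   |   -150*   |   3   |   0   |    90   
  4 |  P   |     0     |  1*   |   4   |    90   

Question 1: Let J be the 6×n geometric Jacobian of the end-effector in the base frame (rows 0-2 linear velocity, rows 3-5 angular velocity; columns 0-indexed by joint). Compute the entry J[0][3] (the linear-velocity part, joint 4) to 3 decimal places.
prismatic axis z_3 = (-0.6124,-0.6124,-0.5000)
J_v[:, 3] = z_3; J_ω[:, 3] = (0,0,0)
entry J[0][3] = -0.6124

-0.612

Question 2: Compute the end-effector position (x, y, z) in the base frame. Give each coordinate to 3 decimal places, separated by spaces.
5.044 -2.027 5.036

after link 1: o_1 = (0.7071, 0.7071, 4.0000)
after link 2: o_2 = (2.1213, -0.7071, 9.0000)
after link 3: o_3 = (4.2426, -2.8284, 9.0000)
after link 4: o_4 = (5.0445, -2.0266, 5.0359)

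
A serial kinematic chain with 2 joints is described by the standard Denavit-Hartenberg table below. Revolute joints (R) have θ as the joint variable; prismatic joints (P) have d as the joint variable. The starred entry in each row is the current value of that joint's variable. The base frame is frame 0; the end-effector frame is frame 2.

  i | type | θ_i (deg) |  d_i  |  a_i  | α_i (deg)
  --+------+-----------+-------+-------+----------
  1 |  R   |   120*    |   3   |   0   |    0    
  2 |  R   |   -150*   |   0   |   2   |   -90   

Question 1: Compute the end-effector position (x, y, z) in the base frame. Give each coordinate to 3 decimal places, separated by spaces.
1.732 -1.000 3.000

after link 1: o_1 = (0.0000, 0.0000, 3.0000)
after link 2: o_2 = (1.7321, -1.0000, 3.0000)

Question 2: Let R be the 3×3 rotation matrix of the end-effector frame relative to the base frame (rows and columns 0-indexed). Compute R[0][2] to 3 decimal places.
End-effector z-axis (col 2 of R) = (0.5000,0.8660,0.0000)
R[0][2] = 0.5000

0.500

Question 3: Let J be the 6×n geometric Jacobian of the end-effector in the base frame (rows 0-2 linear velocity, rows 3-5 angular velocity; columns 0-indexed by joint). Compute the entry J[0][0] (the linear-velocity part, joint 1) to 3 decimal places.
1.000

axis z_0 = ẑ; lever o_n−o_0 = (1.7321,-1.0000,3.0000)
cross product → J_v[:, 0] = (1.0000,1.7321,-0.0000)
J_ω[:, 0] = z_0
entry J[0][0] = 1.0000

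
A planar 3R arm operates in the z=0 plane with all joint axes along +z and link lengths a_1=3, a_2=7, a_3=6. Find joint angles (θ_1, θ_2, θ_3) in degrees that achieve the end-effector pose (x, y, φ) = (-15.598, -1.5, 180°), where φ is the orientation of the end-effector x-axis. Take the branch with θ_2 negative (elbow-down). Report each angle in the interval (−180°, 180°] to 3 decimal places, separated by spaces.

wrist centre = target − a_3·(cos φ, sin φ) = (-9.5980, -1.5000)
cos θ_2 = (94.3716−3²−7²)/(2·3·7) = 0.8660; θ_2 = -30.0040° (elbow-down)
β = atan2(-1.5000,-9.5980) = -171.1175°; ψ = atan2(-3.5004,9.0619) = -21.1204°
θ_1 = β − ψ = -149.9971°
θ_3 = φ − θ_1 − θ_2 = 0.0011° (wrapped to (-180°,180°])

-149.997 -30.004 0.001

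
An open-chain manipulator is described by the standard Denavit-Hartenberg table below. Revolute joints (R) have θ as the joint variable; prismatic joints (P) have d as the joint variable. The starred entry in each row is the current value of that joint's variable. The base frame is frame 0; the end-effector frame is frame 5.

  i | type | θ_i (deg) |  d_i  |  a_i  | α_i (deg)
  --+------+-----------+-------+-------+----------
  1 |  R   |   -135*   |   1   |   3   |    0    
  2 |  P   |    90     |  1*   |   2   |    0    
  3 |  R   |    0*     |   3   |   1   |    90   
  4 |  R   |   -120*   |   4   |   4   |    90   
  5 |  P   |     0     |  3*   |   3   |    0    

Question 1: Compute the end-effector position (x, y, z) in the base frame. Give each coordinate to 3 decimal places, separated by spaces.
after link 1: o_1 = (-2.1213, -2.1213, 1.0000)
after link 2: o_2 = (-0.7071, -3.5355, 2.0000)
after link 3: o_3 = (0.0000, -4.2426, 5.0000)
after link 4: o_4 = (-4.2426, -5.6569, 1.5359)
after link 5: o_5 = (-7.1404, -2.7591, 0.4378)

-7.140 -2.759 0.438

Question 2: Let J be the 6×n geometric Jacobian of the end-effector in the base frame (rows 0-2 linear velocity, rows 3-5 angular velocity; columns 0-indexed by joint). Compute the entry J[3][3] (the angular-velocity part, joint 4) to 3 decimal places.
-0.707

axis z_3 = (-0.7071,-0.7071,0.0000); lever o_n−o_3 = (-7.1404,1.4836,-4.5622)
cross product → J_v[:, 3] = (3.2259,-3.2259,-6.0981)
J_ω[:, 3] = z_3
entry J[3][3] = -0.7071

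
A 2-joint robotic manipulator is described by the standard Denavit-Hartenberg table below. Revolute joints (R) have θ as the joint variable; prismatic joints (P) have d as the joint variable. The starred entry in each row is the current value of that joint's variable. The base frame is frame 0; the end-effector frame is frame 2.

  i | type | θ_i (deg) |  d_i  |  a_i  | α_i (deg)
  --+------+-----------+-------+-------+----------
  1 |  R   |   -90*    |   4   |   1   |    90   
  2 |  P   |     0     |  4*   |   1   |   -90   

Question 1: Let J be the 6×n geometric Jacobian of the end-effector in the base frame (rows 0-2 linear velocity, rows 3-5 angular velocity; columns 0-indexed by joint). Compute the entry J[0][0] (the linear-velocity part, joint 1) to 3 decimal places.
axis z_0 = ẑ; lever o_n−o_0 = (-4.0000,-2.0000,4.0000)
cross product → J_v[:, 0] = (2.0000,-4.0000,0.0000)
J_ω[:, 0] = z_0
entry J[0][0] = 2.0000

2.000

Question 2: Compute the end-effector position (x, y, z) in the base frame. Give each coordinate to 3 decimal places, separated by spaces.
-4.000 -2.000 4.000

after link 1: o_1 = (0.0000, -1.0000, 4.0000)
after link 2: o_2 = (-4.0000, -2.0000, 4.0000)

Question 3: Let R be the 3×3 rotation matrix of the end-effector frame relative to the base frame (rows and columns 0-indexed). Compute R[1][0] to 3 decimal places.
-1.000

End-effector x-axis (col 0 of R) = (0.0000,-1.0000,0.0000)
R[1][0] = -1.0000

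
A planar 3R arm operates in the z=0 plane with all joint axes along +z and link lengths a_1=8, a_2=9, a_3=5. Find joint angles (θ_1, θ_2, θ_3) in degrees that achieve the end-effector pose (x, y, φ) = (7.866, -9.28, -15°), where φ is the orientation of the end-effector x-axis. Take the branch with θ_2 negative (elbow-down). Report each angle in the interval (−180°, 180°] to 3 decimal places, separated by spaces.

wrist centre = target − a_3·(cos φ, sin φ) = (3.0364, -7.9859)
cos θ_2 = (72.9942−8²−9²)/(2·8·9) = -0.5000; θ_2 = -120.0027° (elbow-down)
β = atan2(-7.9859,3.0364) = -69.1824°; ψ = atan2(-7.7940,3.4996) = -65.8192°
θ_1 = β − ψ = -3.3632°
θ_3 = φ − θ_1 − θ_2 = 108.3659° (wrapped to (-180°,180°])

-3.363 -120.003 108.366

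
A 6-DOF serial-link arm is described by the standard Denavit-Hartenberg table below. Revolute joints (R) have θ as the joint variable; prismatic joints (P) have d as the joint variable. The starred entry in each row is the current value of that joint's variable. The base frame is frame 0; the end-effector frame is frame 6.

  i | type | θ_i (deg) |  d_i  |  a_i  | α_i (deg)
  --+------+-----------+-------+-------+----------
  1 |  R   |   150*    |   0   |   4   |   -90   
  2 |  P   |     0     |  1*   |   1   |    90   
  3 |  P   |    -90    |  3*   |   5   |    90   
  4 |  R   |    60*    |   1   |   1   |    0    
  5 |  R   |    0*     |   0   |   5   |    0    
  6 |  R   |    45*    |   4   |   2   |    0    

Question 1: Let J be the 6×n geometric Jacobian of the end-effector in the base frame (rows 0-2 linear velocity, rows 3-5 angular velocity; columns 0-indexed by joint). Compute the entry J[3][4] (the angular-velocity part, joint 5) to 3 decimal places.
0.866

axis z_4 = (0.8660,-0.5000,0.0000); lever o_n−o_4 = (4.4553,-0.2832,6.2620)
cross product → J_v[:, 4] = (-3.1310,-5.4230,1.9824)
J_ω[:, 4] = z_4
entry J[3][4] = 0.8660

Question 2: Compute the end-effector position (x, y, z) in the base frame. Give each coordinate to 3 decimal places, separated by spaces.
3.241 5.614 10.128

after link 1: o_1 = (-3.4641, 2.0000, 0.0000)
after link 2: o_2 = (-4.8301, 1.6340, 0.0000)
after link 3: o_3 = (-2.3301, 5.9641, 3.0000)
after link 4: o_4 = (-1.2141, 5.8971, 3.8660)
after link 5: o_5 = (0.0359, 8.0622, 8.1962)
after link 6: o_6 = (3.2412, 5.6139, 10.1280)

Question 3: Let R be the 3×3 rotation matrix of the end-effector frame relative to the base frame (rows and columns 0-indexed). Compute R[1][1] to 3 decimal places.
End-effector y-axis (col 1 of R) = (-0.4830,-0.8365,-0.2588)
R[1][1] = -0.8365

-0.837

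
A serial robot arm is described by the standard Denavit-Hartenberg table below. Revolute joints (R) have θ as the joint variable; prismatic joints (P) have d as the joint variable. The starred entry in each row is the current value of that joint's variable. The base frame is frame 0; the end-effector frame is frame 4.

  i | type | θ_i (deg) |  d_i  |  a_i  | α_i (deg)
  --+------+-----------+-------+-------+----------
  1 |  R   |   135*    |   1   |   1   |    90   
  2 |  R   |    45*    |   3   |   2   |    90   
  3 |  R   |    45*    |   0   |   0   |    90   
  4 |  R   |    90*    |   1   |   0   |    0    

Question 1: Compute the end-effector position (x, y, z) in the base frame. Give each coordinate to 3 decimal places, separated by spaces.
after link 1: o_1 = (-0.7071, 0.7071, 1.0000)
after link 2: o_2 = (0.4142, 3.8284, 2.4142)
after link 3: o_3 = (0.4142, 3.8284, 2.4142)
after link 4: o_4 = (-0.4393, 3.6820, 2.9142)

-0.439 3.682 2.914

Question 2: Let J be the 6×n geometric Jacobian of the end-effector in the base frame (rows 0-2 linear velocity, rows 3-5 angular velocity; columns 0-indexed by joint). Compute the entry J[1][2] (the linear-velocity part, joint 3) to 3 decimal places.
0.854

axis z_2 = (-0.5000,0.5000,-0.7071); lever o_n−o_2 = (-0.8536,-0.1464,0.5000)
cross product → J_v[:, 2] = (0.1464,0.8536,0.5000)
J_ω[:, 2] = z_2
entry J[1][2] = 0.8536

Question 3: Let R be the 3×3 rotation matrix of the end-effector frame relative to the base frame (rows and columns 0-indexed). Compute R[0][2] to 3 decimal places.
-0.854

End-effector z-axis (col 2 of R) = (-0.8536,-0.1464,0.5000)
R[0][2] = -0.8536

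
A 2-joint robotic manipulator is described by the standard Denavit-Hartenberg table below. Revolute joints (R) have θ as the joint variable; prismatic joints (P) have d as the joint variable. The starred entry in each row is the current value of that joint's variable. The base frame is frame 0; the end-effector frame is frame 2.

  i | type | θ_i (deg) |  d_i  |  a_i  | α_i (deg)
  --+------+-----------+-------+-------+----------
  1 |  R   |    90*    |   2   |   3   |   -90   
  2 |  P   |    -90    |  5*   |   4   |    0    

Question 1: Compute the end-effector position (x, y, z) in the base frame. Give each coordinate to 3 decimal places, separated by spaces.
-5.000 3.000 6.000

after link 1: o_1 = (0.0000, 3.0000, 2.0000)
after link 2: o_2 = (-5.0000, 3.0000, 6.0000)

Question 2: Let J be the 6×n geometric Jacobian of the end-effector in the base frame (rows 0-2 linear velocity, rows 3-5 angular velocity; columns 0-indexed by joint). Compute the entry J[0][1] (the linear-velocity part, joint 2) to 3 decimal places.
prismatic axis z_1 = (-1.0000,0.0000,0.0000)
J_v[:, 1] = z_1; J_ω[:, 1] = (0,0,0)
entry J[0][1] = -1.0000

-1.000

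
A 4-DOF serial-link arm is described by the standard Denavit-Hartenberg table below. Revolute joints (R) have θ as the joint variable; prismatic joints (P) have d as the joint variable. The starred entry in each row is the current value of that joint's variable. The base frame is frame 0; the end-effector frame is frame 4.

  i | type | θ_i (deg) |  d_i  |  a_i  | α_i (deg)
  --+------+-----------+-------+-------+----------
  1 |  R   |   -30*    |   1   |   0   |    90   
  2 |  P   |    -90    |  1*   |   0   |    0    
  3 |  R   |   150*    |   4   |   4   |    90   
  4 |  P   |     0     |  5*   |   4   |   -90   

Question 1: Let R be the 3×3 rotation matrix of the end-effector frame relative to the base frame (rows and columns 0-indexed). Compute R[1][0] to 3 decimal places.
End-effector x-axis (col 0 of R) = (0.4330,-0.2500,0.8660)
R[1][0] = -0.2500

-0.250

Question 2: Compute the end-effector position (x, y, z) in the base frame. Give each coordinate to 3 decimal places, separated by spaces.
4.714 -8.495 5.428

after link 1: o_1 = (0.0000, 0.0000, 1.0000)
after link 2: o_2 = (-0.5000, -0.8660, 1.0000)
after link 3: o_3 = (-0.7679, -5.3301, 4.4641)
after link 4: o_4 = (4.7141, -8.4952, 5.4282)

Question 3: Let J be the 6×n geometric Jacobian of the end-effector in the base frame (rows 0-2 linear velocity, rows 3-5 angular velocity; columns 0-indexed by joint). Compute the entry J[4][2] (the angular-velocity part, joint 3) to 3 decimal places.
-0.866

axis z_2 = (-0.5000,-0.8660,0.0000); lever o_n−o_2 = (5.2141,-7.6292,4.4282)
cross product → J_v[:, 2] = (-3.8349,2.2141,8.3301)
J_ω[:, 2] = z_2
entry J[4][2] = -0.8660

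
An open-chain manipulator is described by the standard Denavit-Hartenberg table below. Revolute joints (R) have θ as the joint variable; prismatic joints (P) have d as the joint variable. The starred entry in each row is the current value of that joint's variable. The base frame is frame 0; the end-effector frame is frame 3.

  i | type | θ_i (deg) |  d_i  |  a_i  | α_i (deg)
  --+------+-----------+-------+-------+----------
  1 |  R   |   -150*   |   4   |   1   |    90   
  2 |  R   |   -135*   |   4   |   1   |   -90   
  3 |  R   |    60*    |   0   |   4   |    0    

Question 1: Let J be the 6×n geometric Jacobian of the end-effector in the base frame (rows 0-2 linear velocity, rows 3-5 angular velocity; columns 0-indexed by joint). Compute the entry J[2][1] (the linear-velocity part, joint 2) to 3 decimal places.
-2.121

axis z_1 = (-0.5000,0.8660,0.0000); lever o_n−o_1 = (1.5692,1.5248,-2.1213)
cross product → J_v[:, 1] = (-1.8371,-1.0607,-2.1213)
J_ω[:, 1] = z_1
entry J[2][1] = -2.1213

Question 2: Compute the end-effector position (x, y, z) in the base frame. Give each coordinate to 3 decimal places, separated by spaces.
0.703 1.025 1.879

after link 1: o_1 = (-0.8660, -0.5000, 4.0000)
after link 2: o_2 = (-2.2537, 3.3177, 3.2929)
after link 3: o_3 = (0.7031, 1.0248, 1.8787)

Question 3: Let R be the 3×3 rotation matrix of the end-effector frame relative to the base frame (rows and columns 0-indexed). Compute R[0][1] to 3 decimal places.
End-effector y-axis (col 1 of R) = (-0.2803,-0.7392,0.6124)
R[0][1] = -0.2803

-0.280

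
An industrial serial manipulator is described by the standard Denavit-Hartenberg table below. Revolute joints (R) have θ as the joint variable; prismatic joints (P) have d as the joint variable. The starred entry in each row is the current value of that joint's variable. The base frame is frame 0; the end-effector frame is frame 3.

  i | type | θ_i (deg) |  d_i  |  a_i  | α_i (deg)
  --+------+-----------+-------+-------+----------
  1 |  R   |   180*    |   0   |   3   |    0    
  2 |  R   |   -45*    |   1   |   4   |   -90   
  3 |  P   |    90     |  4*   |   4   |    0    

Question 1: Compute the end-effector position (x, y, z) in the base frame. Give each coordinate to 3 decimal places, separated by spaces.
-8.657 0.000 -3.000

after link 1: o_1 = (-3.0000, 0.0000, 0.0000)
after link 2: o_2 = (-5.8284, 2.8284, 1.0000)
after link 3: o_3 = (-8.6569, 0.0000, -3.0000)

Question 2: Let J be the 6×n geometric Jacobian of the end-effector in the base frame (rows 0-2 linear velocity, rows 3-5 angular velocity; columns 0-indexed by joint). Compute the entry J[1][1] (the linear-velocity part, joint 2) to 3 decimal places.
axis z_1 = (0.0000,0.0000,1.0000); lever o_n−o_1 = (-5.6569,0.0000,-3.0000)
cross product → J_v[:, 1] = (-0.0000,-5.6569,0.0000)
J_ω[:, 1] = z_1
entry J[1][1] = -5.6569

-5.657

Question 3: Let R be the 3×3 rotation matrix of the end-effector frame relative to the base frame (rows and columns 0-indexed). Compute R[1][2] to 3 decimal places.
-0.707

End-effector z-axis (col 2 of R) = (-0.7071,-0.7071,0.0000)
R[1][2] = -0.7071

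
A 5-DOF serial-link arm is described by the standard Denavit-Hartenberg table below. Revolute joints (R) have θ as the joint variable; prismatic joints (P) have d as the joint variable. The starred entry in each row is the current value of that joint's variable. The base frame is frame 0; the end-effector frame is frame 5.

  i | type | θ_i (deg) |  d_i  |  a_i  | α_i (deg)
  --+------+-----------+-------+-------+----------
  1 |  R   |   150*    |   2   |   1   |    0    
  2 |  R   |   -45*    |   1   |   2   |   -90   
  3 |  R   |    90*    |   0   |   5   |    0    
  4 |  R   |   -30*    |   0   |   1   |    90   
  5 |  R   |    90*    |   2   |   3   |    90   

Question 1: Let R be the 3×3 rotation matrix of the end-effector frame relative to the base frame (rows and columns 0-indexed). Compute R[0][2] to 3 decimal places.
End-effector z-axis (col 2 of R) = (-0.1294,0.4830,-0.8660)
R[0][2] = -0.1294

-0.129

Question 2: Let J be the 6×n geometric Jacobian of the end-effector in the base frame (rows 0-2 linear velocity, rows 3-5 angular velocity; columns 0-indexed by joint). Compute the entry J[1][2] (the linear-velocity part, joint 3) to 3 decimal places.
-4.700

axis z_2 = (-0.9659,-0.2588,0.0000); lever o_n−o_2 = (-3.4755,1.3795,-4.8660)
cross product → J_v[:, 2] = (1.2594,-4.7002,-2.2321)
J_ω[:, 2] = z_2
entry J[1][2] = -4.7002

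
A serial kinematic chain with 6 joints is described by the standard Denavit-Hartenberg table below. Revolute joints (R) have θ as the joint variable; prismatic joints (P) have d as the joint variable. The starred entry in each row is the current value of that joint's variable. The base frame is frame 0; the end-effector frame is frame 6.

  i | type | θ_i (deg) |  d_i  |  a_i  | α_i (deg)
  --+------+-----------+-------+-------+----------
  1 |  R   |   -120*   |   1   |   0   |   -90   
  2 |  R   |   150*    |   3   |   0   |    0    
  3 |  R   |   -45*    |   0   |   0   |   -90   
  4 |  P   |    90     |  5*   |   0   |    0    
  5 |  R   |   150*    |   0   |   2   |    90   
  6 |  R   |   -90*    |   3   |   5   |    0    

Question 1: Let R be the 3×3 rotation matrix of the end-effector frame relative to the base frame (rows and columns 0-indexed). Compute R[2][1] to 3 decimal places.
End-effector y-axis (col 1 of R) = (0.6853,-0.5451,0.4830)
R[2][1] = 0.4830

0.483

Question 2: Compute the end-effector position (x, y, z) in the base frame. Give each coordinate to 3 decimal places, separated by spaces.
after link 1: o_1 = (0.0000, 0.0000, 1.0000)
after link 2: o_2 = (2.5981, -1.5000, 1.0000)
after link 3: o_3 = (2.5981, -1.5000, 1.0000)
after link 4: o_4 = (5.0129, 2.6826, 2.2941)
after link 5: o_5 = (6.3835, 1.5924, 3.2600)
after link 6: o_6 = (2.3334, -2.4225, 4.4755)

2.333 -2.423 4.475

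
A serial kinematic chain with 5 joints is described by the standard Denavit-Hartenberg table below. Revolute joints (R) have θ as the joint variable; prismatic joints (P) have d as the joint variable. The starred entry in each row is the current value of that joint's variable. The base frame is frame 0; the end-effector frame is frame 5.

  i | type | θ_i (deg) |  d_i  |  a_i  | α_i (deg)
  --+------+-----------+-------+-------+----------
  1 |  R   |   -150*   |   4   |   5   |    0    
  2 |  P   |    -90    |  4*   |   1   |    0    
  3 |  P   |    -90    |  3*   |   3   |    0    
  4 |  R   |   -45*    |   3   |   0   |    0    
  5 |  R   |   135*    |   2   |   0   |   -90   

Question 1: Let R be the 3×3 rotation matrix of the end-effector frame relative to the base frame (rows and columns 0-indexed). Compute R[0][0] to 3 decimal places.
-0.500

End-effector x-axis (col 0 of R) = (-0.5000,0.8660,0.0000)
R[0][0] = -0.5000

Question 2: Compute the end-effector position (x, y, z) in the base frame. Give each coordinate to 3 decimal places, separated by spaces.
after link 1: o_1 = (-4.3301, -2.5000, 4.0000)
after link 2: o_2 = (-4.8301, -1.6340, 8.0000)
after link 3: o_3 = (-2.2321, -0.1340, 11.0000)
after link 4: o_4 = (-2.2321, -0.1340, 14.0000)
after link 5: o_5 = (-2.2321, -0.1340, 16.0000)

-2.232 -0.134 16.000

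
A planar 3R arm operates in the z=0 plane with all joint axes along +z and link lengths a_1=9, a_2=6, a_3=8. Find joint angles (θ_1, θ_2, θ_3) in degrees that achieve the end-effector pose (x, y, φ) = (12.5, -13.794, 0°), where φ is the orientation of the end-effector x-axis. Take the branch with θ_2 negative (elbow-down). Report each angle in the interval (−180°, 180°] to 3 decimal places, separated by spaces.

wrist centre = target − a_3·(cos φ, sin φ) = (4.5000, -13.7940)
cos θ_2 = (210.5244−9²−6²)/(2·9·6) = 0.8660; θ_2 = -30.0067° (elbow-down)
β = atan2(-13.7940,4.5000) = -71.9322°; ψ = atan2(-3.0006,14.1958) = -11.9351°
θ_1 = β − ψ = -59.9971°
θ_3 = φ − θ_1 − θ_2 = 90.0038° (wrapped to (-180°,180°])

-59.997 -30.007 90.004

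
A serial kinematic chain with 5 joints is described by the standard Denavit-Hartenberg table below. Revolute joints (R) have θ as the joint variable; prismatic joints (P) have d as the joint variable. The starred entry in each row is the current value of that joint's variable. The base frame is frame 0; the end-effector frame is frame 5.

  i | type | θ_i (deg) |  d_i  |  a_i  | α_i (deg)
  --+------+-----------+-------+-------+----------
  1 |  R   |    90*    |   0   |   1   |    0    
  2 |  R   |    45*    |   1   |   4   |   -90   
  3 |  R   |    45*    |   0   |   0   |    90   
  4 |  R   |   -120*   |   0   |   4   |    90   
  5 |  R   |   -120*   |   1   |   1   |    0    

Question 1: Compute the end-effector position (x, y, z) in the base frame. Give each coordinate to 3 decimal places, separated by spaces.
after link 1: o_1 = (0.0000, 1.0000, 0.0000)
after link 2: o_2 = (-2.8284, 3.8284, 1.0000)
after link 3: o_3 = (-2.8284, 3.8284, 1.0000)
after link 4: o_4 = (0.6211, 5.2779, 2.4142)
after link 5: o_5 = (0.7023, 3.8772, 2.2374)

0.702 3.877 2.237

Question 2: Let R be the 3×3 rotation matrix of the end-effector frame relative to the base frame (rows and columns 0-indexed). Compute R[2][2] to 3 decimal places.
End-effector z-axis (col 2 of R) = (0.0795,-0.7866,0.6124)
R[2][2] = 0.6124

0.612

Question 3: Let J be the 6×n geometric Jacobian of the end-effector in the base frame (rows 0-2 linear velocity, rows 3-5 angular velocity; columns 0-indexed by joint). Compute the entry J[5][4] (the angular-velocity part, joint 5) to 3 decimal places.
0.612

axis z_4 = (0.0795,-0.7866,0.6124); lever o_n−o_4 = (0.0813,-1.4008,-0.1768)
cross product → J_v[:, 4] = (0.9968,0.0638,-0.0474)
J_ω[:, 4] = z_4
entry J[5][4] = 0.6124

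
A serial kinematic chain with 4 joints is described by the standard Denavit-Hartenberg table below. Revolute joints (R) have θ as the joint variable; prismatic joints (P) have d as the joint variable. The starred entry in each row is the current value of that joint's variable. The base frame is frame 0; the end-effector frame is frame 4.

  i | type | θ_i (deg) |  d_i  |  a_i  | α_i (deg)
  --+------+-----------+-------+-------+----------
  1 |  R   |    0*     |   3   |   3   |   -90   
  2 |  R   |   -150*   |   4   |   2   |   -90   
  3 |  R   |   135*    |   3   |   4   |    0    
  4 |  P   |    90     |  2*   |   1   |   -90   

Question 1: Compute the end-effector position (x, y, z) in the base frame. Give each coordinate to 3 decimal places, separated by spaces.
6.830 1.879 6.562

after link 1: o_1 = (3.0000, 0.0000, 3.0000)
after link 2: o_2 = (1.2679, 4.0000, 4.0000)
after link 3: o_3 = (5.2174, 1.1716, 5.1839)
after link 4: o_4 = (6.8298, 1.8787, 6.5624)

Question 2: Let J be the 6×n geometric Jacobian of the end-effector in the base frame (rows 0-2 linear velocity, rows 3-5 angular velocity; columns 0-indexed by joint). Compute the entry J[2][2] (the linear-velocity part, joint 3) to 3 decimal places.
axis z_2 = (0.5000,0.0000,0.8660); lever o_n−o_2 = (5.5619,-2.1213,2.5624)
cross product → J_v[:, 2] = (1.8371,3.5355,-1.0607)
J_ω[:, 2] = z_2
entry J[2][2] = -1.0607

-1.061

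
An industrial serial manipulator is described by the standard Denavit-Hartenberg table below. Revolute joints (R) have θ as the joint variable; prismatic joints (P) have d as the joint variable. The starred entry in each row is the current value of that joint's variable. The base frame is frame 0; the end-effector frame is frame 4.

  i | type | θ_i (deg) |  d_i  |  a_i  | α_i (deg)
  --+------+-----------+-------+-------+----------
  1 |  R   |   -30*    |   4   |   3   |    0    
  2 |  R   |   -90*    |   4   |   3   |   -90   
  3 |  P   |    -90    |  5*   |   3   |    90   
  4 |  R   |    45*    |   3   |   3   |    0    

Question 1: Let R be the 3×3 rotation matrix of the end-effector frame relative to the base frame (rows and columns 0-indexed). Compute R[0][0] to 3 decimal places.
0.612

End-effector x-axis (col 0 of R) = (0.6124,-0.3536,0.7071)
R[0][0] = 0.6124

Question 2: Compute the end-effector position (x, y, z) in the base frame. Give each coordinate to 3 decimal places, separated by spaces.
8.765 -5.061 13.121

after link 1: o_1 = (2.5981, -1.5000, 4.0000)
after link 2: o_2 = (1.0981, -4.0981, 8.0000)
after link 3: o_3 = (5.4282, -6.5981, 11.0000)
after link 4: o_4 = (8.7653, -5.0607, 13.1213)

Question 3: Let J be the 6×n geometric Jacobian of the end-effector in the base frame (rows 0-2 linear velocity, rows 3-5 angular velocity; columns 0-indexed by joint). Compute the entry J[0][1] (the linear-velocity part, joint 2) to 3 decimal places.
3.561

axis z_1 = (0.0000,0.0000,1.0000); lever o_n−o_1 = (6.1672,-3.5607,9.1213)
cross product → J_v[:, 1] = (3.5607,6.1672,-0.0000)
J_ω[:, 1] = z_1
entry J[0][1] = 3.5607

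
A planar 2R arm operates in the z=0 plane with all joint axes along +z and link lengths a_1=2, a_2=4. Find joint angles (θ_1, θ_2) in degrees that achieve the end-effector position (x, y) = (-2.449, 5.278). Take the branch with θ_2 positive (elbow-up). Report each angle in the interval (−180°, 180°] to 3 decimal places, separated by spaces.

94.780 30.011

cos θ_2 = (33.8549−2²−4²)/(2·2·4) = 0.8659; θ_2 = 30.0109° (elbow-up)
β = atan2(5.2780,-2.4490) = 114.8914°; ψ = atan2(2.0007,5.4637) = 20.1113°
θ_1 = β − ψ = 94.7801°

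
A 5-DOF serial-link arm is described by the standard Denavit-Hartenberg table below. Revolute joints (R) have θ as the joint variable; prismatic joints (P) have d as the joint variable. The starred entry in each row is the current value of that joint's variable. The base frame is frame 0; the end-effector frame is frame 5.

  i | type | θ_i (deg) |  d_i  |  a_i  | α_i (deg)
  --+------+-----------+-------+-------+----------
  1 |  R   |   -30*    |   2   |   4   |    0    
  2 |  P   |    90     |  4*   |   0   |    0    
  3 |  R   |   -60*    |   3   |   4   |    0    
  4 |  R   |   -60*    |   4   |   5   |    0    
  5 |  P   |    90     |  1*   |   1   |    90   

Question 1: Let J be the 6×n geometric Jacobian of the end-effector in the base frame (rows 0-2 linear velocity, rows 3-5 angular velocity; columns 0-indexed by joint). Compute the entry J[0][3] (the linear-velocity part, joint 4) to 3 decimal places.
axis z_3 = (0.0000,0.0000,1.0000); lever o_n−o_3 = (3.3660,-3.8301,5.0000)
cross product → J_v[:, 3] = (3.8301,3.3660,-0.0000)
J_ω[:, 3] = z_3
entry J[0][3] = 3.8301

3.830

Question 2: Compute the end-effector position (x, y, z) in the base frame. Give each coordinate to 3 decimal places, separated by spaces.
after link 1: o_1 = (3.4641, -2.0000, 2.0000)
after link 2: o_2 = (3.4641, -2.0000, 6.0000)
after link 3: o_3 = (7.4641, -2.0000, 9.0000)
after link 4: o_4 = (9.9641, -6.3301, 13.0000)
after link 5: o_5 = (10.8301, -5.8301, 14.0000)

10.830 -5.830 14.000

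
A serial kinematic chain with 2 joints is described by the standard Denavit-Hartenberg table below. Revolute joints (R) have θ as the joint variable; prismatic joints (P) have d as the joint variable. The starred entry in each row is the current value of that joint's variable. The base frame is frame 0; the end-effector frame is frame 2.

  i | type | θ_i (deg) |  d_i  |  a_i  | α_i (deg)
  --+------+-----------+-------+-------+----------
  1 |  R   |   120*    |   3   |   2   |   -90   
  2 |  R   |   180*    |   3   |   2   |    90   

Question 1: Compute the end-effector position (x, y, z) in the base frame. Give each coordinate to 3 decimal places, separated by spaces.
-2.598 -1.500 3.000

after link 1: o_1 = (-1.0000, 1.7321, 3.0000)
after link 2: o_2 = (-2.5981, -1.5000, 3.0000)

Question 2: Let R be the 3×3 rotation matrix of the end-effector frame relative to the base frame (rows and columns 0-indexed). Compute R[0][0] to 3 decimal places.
End-effector x-axis (col 0 of R) = (0.5000,-0.8660,-0.0000)
R[0][0] = 0.5000

0.500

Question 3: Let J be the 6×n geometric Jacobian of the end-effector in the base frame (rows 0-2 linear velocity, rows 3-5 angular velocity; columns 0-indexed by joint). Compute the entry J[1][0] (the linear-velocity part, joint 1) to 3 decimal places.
-2.598

axis z_0 = ẑ; lever o_n−o_0 = (-2.5981,-1.5000,3.0000)
cross product → J_v[:, 0] = (1.5000,-2.5981,0.0000)
J_ω[:, 0] = z_0
entry J[1][0] = -2.5981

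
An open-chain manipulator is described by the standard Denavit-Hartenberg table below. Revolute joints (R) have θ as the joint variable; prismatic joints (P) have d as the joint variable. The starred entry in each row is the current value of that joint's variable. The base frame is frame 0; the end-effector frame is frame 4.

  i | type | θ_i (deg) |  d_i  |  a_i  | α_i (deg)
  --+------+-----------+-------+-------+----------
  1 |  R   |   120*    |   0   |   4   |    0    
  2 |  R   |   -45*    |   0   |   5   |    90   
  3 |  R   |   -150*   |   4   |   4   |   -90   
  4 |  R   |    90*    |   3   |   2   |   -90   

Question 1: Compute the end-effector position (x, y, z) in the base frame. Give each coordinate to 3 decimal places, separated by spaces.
0.718 5.879 -4.598

after link 1: o_1 = (-2.0000, 3.4641, 0.0000)
after link 2: o_2 = (-0.7059, 8.2937, 0.0000)
after link 3: o_3 = (2.2612, 3.9124, -2.0000)
after link 4: o_4 = (0.7176, 5.8789, -4.5981)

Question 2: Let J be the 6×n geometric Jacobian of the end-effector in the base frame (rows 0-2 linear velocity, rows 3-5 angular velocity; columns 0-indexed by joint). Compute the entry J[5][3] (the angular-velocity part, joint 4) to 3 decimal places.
-0.866

axis z_3 = (0.1294,0.4830,-0.8660); lever o_n−o_3 = (-1.5436,1.9665,-2.5981)
cross product → J_v[:, 3] = (0.4483,1.6730,1.0000)
J_ω[:, 3] = z_3
entry J[5][3] = -0.8660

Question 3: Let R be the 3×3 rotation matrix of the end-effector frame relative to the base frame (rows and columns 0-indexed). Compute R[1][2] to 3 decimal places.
0.837

End-effector z-axis (col 2 of R) = (0.2241,0.8365,0.5000)
R[1][2] = 0.8365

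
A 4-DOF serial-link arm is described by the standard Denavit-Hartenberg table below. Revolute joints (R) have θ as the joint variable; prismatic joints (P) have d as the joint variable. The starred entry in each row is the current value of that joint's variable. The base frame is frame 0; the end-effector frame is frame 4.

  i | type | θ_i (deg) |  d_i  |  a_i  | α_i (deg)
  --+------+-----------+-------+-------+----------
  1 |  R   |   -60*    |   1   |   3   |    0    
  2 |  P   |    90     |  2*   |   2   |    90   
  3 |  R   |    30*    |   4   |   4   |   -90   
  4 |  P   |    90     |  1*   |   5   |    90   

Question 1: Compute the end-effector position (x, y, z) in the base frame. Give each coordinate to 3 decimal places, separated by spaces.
after link 1: o_1 = (1.5000, -2.5981, 1.0000)
after link 2: o_2 = (3.2321, -1.5981, 3.0000)
after link 3: o_3 = (8.2321, -3.3301, 5.0000)
after link 4: o_4 = (5.2990, 0.7500, 5.8660)

5.299 0.750 5.866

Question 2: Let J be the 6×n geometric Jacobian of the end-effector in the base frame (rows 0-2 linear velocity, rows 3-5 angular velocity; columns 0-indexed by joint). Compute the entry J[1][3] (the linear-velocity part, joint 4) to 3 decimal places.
prismatic axis z_3 = (-0.4330,-0.2500,0.8660)
J_v[:, 3] = z_3; J_ω[:, 3] = (0,0,0)
entry J[1][3] = -0.2500

-0.250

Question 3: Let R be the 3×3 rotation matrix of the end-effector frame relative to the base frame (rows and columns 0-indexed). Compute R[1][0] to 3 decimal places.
0.866

End-effector x-axis (col 0 of R) = (-0.5000,0.8660,0.0000)
R[1][0] = 0.8660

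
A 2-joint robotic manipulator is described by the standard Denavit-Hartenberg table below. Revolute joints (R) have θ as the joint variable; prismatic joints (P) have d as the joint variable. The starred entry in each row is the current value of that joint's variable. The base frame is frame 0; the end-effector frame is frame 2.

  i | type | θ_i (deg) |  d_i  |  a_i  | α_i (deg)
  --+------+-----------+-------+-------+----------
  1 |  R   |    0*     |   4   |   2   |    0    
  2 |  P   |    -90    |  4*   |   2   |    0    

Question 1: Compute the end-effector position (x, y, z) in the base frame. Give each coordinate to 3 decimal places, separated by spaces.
2.000 -2.000 8.000

after link 1: o_1 = (2.0000, 0.0000, 4.0000)
after link 2: o_2 = (2.0000, -2.0000, 8.0000)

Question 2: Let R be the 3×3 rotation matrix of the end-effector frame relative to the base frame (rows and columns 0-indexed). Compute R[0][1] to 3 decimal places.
1.000

End-effector y-axis (col 1 of R) = (1.0000,0.0000,0.0000)
R[0][1] = 1.0000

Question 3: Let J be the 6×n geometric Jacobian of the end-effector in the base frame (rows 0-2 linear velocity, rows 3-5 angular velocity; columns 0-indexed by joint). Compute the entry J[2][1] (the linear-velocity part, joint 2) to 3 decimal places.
1.000

prismatic axis z_1 = (0.0000,0.0000,1.0000)
J_v[:, 1] = z_1; J_ω[:, 1] = (0,0,0)
entry J[2][1] = 1.0000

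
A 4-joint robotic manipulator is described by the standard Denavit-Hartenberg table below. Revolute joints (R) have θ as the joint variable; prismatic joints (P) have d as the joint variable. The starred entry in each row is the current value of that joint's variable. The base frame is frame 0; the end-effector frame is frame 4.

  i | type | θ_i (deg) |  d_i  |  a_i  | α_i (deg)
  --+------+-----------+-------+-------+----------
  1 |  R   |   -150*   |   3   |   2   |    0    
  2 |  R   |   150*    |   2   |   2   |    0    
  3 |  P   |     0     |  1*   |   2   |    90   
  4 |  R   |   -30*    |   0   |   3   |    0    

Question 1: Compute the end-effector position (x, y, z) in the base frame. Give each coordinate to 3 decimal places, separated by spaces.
4.866 -1.000 4.500

after link 1: o_1 = (-1.7321, -1.0000, 3.0000)
after link 2: o_2 = (0.2679, -1.0000, 5.0000)
after link 3: o_3 = (2.2679, -1.0000, 6.0000)
after link 4: o_4 = (4.8660, -1.0000, 4.5000)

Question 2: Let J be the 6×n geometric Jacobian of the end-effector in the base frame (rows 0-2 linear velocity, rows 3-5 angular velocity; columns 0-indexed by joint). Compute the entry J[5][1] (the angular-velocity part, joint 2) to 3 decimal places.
1.000

axis z_1 = (0.0000,0.0000,1.0000); lever o_n−o_1 = (6.5981,-0.0000,1.5000)
cross product → J_v[:, 1] = (0.0000,6.5981,-0.0000)
J_ω[:, 1] = z_1
entry J[5][1] = 1.0000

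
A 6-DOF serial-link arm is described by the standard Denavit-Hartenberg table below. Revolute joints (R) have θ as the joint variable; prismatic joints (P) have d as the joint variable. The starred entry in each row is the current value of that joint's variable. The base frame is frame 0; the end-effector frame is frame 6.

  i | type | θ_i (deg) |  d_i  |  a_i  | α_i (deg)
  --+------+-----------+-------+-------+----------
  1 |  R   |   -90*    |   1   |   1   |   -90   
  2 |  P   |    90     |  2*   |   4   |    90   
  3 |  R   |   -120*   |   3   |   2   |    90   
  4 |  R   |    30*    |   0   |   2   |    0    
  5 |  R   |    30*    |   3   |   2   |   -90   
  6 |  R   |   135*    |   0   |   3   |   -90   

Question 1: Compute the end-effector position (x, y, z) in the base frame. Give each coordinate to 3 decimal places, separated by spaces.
-0.740 -4.895 -0.403

after link 1: o_1 = (0.0000, -1.0000, 1.0000)
after link 2: o_2 = (2.0000, -1.0000, -3.0000)
after link 3: o_3 = (0.2679, -4.0000, -2.0000)
after link 4: o_4 = (-1.2321, -5.0000, -1.1340)
after link 5: o_5 = (-0.5981, -6.7321, 1.9641)
after link 6: o_6 = (-0.7402, -4.8949, -0.4033)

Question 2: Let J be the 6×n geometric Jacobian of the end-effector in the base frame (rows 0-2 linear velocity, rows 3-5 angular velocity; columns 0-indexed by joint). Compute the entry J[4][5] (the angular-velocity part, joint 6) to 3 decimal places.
axis z_5 = (0.7500,-0.5000,-0.4330); lever o_n−o_5 = (-0.1421,1.8371,-2.3674)
cross product → J_v[:, 5] = (1.9792,1.8371,1.3068)
J_ω[:, 5] = z_5
entry J[4][5] = -0.5000

-0.500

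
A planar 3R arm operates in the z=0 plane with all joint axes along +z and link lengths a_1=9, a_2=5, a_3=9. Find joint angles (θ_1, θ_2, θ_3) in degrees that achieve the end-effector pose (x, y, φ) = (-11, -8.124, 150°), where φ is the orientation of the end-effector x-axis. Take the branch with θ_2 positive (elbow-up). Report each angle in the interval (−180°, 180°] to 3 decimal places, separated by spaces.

wrist centre = target − a_3·(cos φ, sin φ) = (-3.2058, -12.6240)
cos θ_2 = (169.6423−9²−5²)/(2·9·5) = 0.7071; θ_2 = 44.9975° (elbow-up)
β = atan2(-12.6240,-3.2058) = -104.2487°; ψ = atan2(3.5354,12.5357) = 15.7498°
θ_1 = β − ψ = -119.9985°
θ_3 = φ − θ_1 − θ_2 = -134.9991° (wrapped to (-180°,180°])

-119.998 44.998 -134.999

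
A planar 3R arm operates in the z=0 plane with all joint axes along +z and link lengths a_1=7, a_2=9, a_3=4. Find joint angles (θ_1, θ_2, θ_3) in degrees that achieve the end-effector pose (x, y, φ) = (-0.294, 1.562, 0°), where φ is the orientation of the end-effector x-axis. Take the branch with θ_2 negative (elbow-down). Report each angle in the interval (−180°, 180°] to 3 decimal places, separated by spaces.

wrist centre = target − a_3·(cos φ, sin φ) = (-4.2940, 1.5620)
cos θ_2 = (20.8783−7²−9²)/(2·7·9) = -0.8660; θ_2 = -150.0023° (elbow-down)
β = atan2(1.5620,-4.2940) = 160.0105°; ψ = atan2(-4.4997,-0.7944) = -100.0123°
θ_1 = β − ψ = 260.0227°
θ_3 = φ − θ_1 − θ_2 = -110.0204° (wrapped to (-180°,180°])

-99.977 -150.002 -110.020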